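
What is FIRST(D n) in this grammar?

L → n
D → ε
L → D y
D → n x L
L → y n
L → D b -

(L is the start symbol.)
FIRST sets of the non-terminals involved (from the grammar, by fixed-point iteration):
  FIRST(D) = { 'n', ε }

To compute FIRST(D n), process the symbols left to right:
Symbol D is a non-terminal. Add FIRST(D) \ {ε} = { 'n' }
D is nullable (ε ∈ FIRST(D)), continue to the next symbol.
Symbol n is a terminal. Add 'n' and stop.
FIRST(D n) = { 'n' }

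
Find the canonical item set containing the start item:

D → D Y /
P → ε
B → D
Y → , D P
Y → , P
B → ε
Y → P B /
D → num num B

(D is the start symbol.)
First, augment the grammar with D' → D
I₀ = CLOSURE({ [D' → . D] }):
  [D' → . D] has the dot before D: add [D → . D Y /], [D → . num num B]
No further items can be added.

I₀ = { [D → . D Y /], [D → . num num B], [D' → . D] }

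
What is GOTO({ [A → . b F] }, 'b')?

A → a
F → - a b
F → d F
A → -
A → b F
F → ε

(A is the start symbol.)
GOTO(I, 'b') = CLOSURE({ [A → αX.β] : [A → α.Xβ] ∈ I, X = 'b' })

Items with dot before 'b', with the dot advanced:
  [A → . b F] → [A → b . F]
Closure of the advanced items:
  [A → b . F] has the dot before F: add [F → . - a b], [F → . d F], [F → .]

GOTO = { [A → b . F], [F → . - a b], [F → . d F], [F → .] }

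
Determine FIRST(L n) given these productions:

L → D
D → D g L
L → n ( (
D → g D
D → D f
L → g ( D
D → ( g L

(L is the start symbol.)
{ '(', 'g', 'n' }

FIRST sets of the non-terminals involved (from the grammar, by fixed-point iteration):
  FIRST(L) = { '(', 'g', 'n' }

To compute FIRST(L n), process the symbols left to right:
Symbol L is a non-terminal. Add FIRST(L) \ {ε} = { '(', 'g', 'n' }
L is not nullable (ε ∉ FIRST(L)), so stop here.
FIRST(L n) = { '(', 'g', 'n' }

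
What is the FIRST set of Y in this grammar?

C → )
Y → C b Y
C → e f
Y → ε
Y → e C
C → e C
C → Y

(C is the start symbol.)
To compute FIRST(Y), examine every production with Y on the left-hand side, reading each right-hand side left to right until a non-nullable symbol is reached.

FIRST sets of the other non-terminals involved (by the same procedure, iterated to a fixed point):
  FIRST(C) = { ')', 'b', 'e', ε }

From Y → C b Y:
  - C is a non-terminal: add FIRST(C) \ {ε} = { ')', 'b', 'e' }
    C is nullable, so continue to the next symbol
  - b is a terminal: add 'b' and stop
From Y → ε:
  - ε-production, so ε ∈ FIRST(Y)
From Y → e C:
  - e is a terminal: add 'e' and stop

Collecting: FIRST(Y) = { ')', 'b', 'e', ε }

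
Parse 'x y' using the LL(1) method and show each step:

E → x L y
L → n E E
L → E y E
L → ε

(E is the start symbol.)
LL(1) parsing maintains a stack (initially the start symbol over $) and the input. At each step: if the stack top is a terminal, match it against the current input token; if it is a non-terminal N, replace it with the RHS of M[N, lookahead] (the unique production whose predict set contains the lookahead).

Stack is shown with the top on the left.

Stack    Input  Action
----------------------
E $      x y $  output E → x L y
x L y $  x y $  match 'x'
L y $    y $    output L → ε
y $      y $    match 'y'
$        $      accept

The string is accepted.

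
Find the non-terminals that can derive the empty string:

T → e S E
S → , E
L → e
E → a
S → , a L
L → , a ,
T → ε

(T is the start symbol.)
{ 'T' }

A non-terminal is nullable if it can derive ε (the empty string): either it has an ε-production, or it has a production whose right-hand side consists entirely of nullable non-terminals.

ε-productions: T → ε
So T is immediately nullable.
No further non-terminal can be added: every production for the remaining non-terminals contains a terminal or a non-nullable non-terminal.
Nullable = { 'T' }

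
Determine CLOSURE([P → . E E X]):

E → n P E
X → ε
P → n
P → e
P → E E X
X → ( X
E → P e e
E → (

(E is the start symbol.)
Start with: [P → . E E X]
  [P → . E E X] has the dot before E: add [E → . n P E], [E → . P e e], [E → . (]
  [E → . P e e] has the dot before P: add [P → . n], [P → . e]
No further items can be added.

CLOSURE = { [E → . (], [E → . P e e], [E → . n P E], [P → . E E X], [P → . e], [P → . n] }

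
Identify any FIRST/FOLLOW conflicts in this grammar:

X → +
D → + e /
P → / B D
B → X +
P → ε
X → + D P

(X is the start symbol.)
No FIRST/FOLLOW conflicts.

A FIRST/FOLLOW conflict occurs when a non-terminal N has a nullable alternative N → β (β ⇒* ε) and another alternative N → α with FIRST(α) ∩ FOLLOW(N) ≠ ∅: on such a lookahead the parser cannot decide between expanding α and letting N vanish via β.

Nullable non-terminals: P.

P: nullable alternative(s) P → ε; FOLLOW(P) = { $, '+' }
  P → / B D: FIRST \ {ε} = { '/' } — disjoint from FOLLOW(P)
  P → ε: FIRST \ {ε} = { } — this is the only nullable alternative, skip

B, D, X have no nullable alternative, so no FIRST/FOLLOW check is needed there.

No FIRST/FOLLOW conflicts found.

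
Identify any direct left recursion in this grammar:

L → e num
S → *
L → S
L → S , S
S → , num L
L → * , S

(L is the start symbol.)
Direct left recursion occurs when N → N α for some non-terminal N (the right-hand side begins with the left-hand side itself).

L → e num: starts with e
S → *: starts with '*'
L → S: starts with S
L → S , S: starts with S
S → , num L: starts with ','
L → * , S: starts with '*'

No direct left recursion found.

Answer: No direct left recursion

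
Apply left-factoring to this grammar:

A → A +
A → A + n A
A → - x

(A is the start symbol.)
A → A + A'
A' → ε
A' → n A
A → - x

Left-factoring transforms A → αβ₁ | αβ₂ into A → αA' and A' → β₁ | β₂
(α is the longest common prefix among the alternatives). Repeat until
no nonterminal has two alternatives with a common prefix.

Round 1: A has alternatives sharing prefix 'A +'. Introduce A': A → A + A'
  Add: A' → ε
  Add: A' → n A

No remaining common prefixes — done.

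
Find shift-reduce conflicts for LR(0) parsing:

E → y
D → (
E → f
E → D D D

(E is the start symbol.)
No shift-reduce conflicts

Augment with E' → E and build the canonical LR(0) collection (I0 = CLOSURE({[E' → . E]}), then GOTO on every symbol after a dot until no new states appear). It has 8 states:
  I0: { [D → . (], [E → . D D D], [E → . f], [E → . y], [E' → . E] }  — shift
  I1: { [D → ( .] }  — reduce
  I2: { [D → . (], [E → D . D D] }  — shift
  I3: { [E' → E .] }  — accept
  I4: { [E → f .] }  — reduce
  I5: { [E → y .] }  — reduce
  I6: { [D → . (], [E → D D . D] }  — shift
  I7: { [E → D D D .] }  — reduce

No state contains both a complete item and a shift item.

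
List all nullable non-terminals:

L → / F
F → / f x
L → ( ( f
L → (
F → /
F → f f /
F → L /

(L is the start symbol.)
A non-terminal is nullable if it can derive ε (the empty string): either it has an ε-production, or it has a production whose right-hand side consists entirely of nullable non-terminals.

There are no ε-productions, so no non-terminal can derive ε.
No non-terminals are nullable.

Answer: None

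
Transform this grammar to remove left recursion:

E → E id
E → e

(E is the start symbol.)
E → e E'
E' → id E'
E' → ε

E is directly left-recursive. The standard transformation for
  A → A α₁ | ... | A α_m | β₁ | ... | β_n
is
  A  → β₁ A' | ... | β_n A'
  A' → α₁ A' | ... | α_m A' | ε

E → e becomes E → e E'
E → E id becomes E' → id E'
Add E' → ε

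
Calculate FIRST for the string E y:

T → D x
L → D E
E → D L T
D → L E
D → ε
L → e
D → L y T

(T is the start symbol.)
{ 'e' }

FIRST sets of the non-terminals involved (from the grammar, by fixed-point iteration):
  FIRST(E) = { 'e' }

To compute FIRST(E y), process the symbols left to right:
Symbol E is a non-terminal. Add FIRST(E) \ {ε} = { 'e' }
E is not nullable (ε ∉ FIRST(E)), so stop here.
FIRST(E y) = { 'e' }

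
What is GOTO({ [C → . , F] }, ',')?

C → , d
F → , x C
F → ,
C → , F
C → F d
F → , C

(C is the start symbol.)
GOTO(I, ',') = CLOSURE({ [A → αX.β] : [A → α.Xβ] ∈ I, X = ',' })

Items with dot before ',', with the dot advanced:
  [C → . , F] → [C → , . F]
Closure of the advanced items:
  [C → , . F] has the dot before F: add [F → . , x C], [F → . ,], [F → . , C]

GOTO = { [C → , . F], [F → . , C], [F → . , x C], [F → . ,] }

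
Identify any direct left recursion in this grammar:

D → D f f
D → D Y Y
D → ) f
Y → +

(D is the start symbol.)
D → D f f: LEFT RECURSIVE (starts with D)
D → D Y Y: LEFT RECURSIVE (starts with D)
D → ) f: starts with ')'
Y → +: starts with '+'

The grammar has direct left recursion on: D.

Answer: Yes, D is left-recursive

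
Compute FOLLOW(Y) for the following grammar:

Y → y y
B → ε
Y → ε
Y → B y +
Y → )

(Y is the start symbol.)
Y is the start symbol, so $ ∈ FOLLOW(Y).
Y does not occur on any right-hand side.

Taking the union: FOLLOW(Y) = { $ }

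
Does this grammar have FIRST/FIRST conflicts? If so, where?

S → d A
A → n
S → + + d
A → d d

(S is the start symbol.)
No FIRST/FIRST conflicts.

Productions for S:
  S → d A: FIRST = { 'd' }
  S → + + d: FIRST = { '+' }
Productions for A:
  A → n: FIRST = { 'n' }
  A → d d: FIRST = { 'd' }

All alternatives of each non-terminal have pairwise disjoint FIRST sets.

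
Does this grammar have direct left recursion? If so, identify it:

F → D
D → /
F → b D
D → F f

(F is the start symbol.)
Direct left recursion occurs when N → N α for some non-terminal N (the right-hand side begins with the left-hand side itself).

F → D: starts with D
D → /: starts with '/'
F → b D: starts with b
D → F f: starts with F

No direct left recursion found.

Answer: No direct left recursion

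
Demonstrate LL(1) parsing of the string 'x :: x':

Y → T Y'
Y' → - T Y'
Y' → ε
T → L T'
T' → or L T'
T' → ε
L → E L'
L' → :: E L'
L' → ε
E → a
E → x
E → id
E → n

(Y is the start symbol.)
LL(1) parsing maintains a stack (initially the start symbol over $) and the input. At each step: if the stack top is a terminal, match it against the current input token; if it is a non-terminal N, replace it with the RHS of M[N, lookahead] (the unique production whose predict set contains the lookahead).

Stack is shown with the top on the left.

Stack            Input     Action
---------------------------------
Y $              x :: x $  output Y → T Y'
T Y' $           x :: x $  output T → L T'
L T' Y' $        x :: x $  output L → E L'
E L' T' Y' $     x :: x $  output E → x
x L' T' Y' $     x :: x $  match 'x'
L' T' Y' $       :: x $    output L' → :: E L'
:: E L' T' Y' $  :: x $    match '::'
E L' T' Y' $     x $       output E → x
x L' T' Y' $     x $       match 'x'
L' T' Y' $       $         output L' → ε
T' Y' $          $         output T' → ε
Y' $             $         output Y' → ε
$                $         accept

The string is accepted.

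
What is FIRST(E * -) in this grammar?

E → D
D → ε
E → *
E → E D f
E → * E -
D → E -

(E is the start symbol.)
FIRST sets of the non-terminals involved (from the grammar, by fixed-point iteration):
  FIRST(E) = { '*', '-', 'f', ε }

To compute FIRST(E * -), process the symbols left to right:
Symbol E is a non-terminal. Add FIRST(E) \ {ε} = { '*', '-', 'f' }
E is nullable (ε ∈ FIRST(E)), continue to the next symbol.
Symbol * is a terminal. Add '*' and stop.
FIRST(E * -) = { '*', '-', 'f' }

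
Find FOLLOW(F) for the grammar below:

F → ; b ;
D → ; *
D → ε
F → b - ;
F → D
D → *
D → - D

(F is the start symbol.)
To compute FOLLOW(F), find every occurrence of F on a right-hand side N → α F β: add FIRST(β) \ {ε}, and if β is empty or nullable also add FOLLOW(N). Iterate to a fixed point.

F is the start symbol, so $ ∈ FOLLOW(F).
F does not occur on any right-hand side.

Taking the union: FOLLOW(F) = { $ }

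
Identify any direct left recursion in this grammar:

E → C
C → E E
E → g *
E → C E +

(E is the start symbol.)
No direct left recursion

E → C: starts with C
C → E E: starts with E
E → g *: starts with g
E → C E +: starts with C

No direct left recursion found.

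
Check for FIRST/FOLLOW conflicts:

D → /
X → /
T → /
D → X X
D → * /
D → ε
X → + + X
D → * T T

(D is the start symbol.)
A FIRST/FOLLOW conflict occurs when a non-terminal N has a nullable alternative N → β (β ⇒* ε) and another alternative N → α with FIRST(α) ∩ FOLLOW(N) ≠ ∅: on such a lookahead the parser cannot decide between expanding α and letting N vanish via β.

Nullable non-terminals: D.
FIRST sets used below: FIRST(X) = { '+', '/' }

D: nullable alternative(s) D → ε; FOLLOW(D) = { $ }
  D → /: FIRST \ {ε} = { '/' } — disjoint from FOLLOW(D)
  D → X X: FIRST \ {ε} = { '+', '/' } — disjoint from FOLLOW(D)
  D → * /: FIRST \ {ε} = { '*' } — disjoint from FOLLOW(D)
  D → ε: FIRST \ {ε} = { } — this is the only nullable alternative, skip
  D → * T T: FIRST \ {ε} = { '*' } — disjoint from FOLLOW(D)

T, X have no nullable alternative, so no FIRST/FOLLOW check is needed there.

No FIRST/FOLLOW conflicts found.

Answer: No FIRST/FOLLOW conflicts.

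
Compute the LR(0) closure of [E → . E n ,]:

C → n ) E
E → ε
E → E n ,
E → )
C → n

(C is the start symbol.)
To compute CLOSURE, for each item [A → α.Bβ] where B is a non-terminal, add [B → .γ] for all productions B → γ; repeat for the newly added items until nothing changes.

Start with: [E → . E n ,]
  [E → . E n ,] has the dot before E: add [E → .], [E → . )]
No further items can be added.

CLOSURE = { [E → . )], [E → . E n ,], [E → .] }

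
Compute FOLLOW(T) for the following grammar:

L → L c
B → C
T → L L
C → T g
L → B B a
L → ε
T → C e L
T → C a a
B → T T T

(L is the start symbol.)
{ 'a', 'c', 'g' }

In C → T g: T is followed by g, add FIRST(g) \ {ε} = { 'g' }
In B → T T T: T is followed by T T, add FIRST(T T) \ {ε} = { 'a', 'c', 'g' }
  T T is nullable, so also add FOLLOW(B)
In B → T T T: T is followed by T, add FIRST(T) \ {ε} = { 'a', 'c', 'g' }
  T is nullable, so also add FOLLOW(B)
In B → T T T: T is at the end, add FOLLOW(B)

The FOLLOW sets referred to above (computed the same way, to a fixed point):
  FOLLOW(B) = { 'a', 'c', 'g' }

Taking the union: FOLLOW(T) = { 'a', 'c', 'g' }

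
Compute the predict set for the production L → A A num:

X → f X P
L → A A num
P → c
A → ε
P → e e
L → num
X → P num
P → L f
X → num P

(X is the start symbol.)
{ 'num' }

PREDICT(L → A A num) = (FIRST(RHS) \ {ε}) ∪ (FOLLOW(L) if ε ∈ FIRST(RHS), i.e. RHS ⇒* ε)
FIRST(A) = { ε }
FIRST(A A num) = { 'num' }
ε ∉ FIRST(A A num), so FOLLOW(L) is not added.
PREDICT(L → A A num) = { 'num' }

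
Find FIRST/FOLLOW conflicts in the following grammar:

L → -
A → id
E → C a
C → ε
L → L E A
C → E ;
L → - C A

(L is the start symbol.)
Nullable non-terminals: C.
FIRST sets used below: FIRST(E) = { 'a' }

C: nullable alternative(s) C → ε; FOLLOW(C) = { 'a', 'id' }
  C → ε: FIRST \ {ε} = { } — this is the only nullable alternative, skip
  C → E ;: FIRST \ {ε} = { 'a' } — overlaps FOLLOW(C) on { 'a' }: CONFLICT

A, E, L have no nullable alternative, so no FIRST/FOLLOW check is needed there.

So the grammar has 1 FIRST/FOLLOW conflict (marked CONFLICT above).

Answer: Yes. C → E ';' with FOLLOW(C) on { 'a' }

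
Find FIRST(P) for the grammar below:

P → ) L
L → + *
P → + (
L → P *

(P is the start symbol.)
From P → ) L:
  - ')' is a terminal: add ')' and stop
From P → + (:
  - '+' is a terminal: add '+' and stop

Collecting: FIRST(P) = { ')', '+' }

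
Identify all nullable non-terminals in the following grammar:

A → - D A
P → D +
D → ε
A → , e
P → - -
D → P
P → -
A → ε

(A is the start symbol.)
A non-terminal is nullable if it can derive ε (the empty string): either it has an ε-production, or it has a production whose right-hand side consists entirely of nullable non-terminals.

ε-productions: D → ε, A → ε
So D, A are immediately nullable.
No further non-terminal can be added: every production for the remaining non-terminals contains a terminal or a non-nullable non-terminal.
Nullable = { 'A', 'D' }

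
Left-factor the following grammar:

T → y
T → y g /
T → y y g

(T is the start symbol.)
T → y T'
T' → ε
T' → g /
T' → y g

Left-factoring transforms A → αβ₁ | αβ₂ into A → αA' and A' → β₁ | β₂
(α is the longest common prefix among the alternatives). Repeat until
no nonterminal has two alternatives with a common prefix.

Round 1: T has alternatives sharing prefix 'y'. Introduce T': T → y T'
  Add: T' → ε
  Add: T' → g /
  Add: T' → y g

No remaining common prefixes — done.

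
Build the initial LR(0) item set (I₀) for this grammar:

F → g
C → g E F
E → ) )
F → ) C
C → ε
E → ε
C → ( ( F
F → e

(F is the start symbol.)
First, augment the grammar with F' → F
I₀ = CLOSURE({ [F' → . F] }):
  [F' → . F] has the dot before F: add [F → . g], [F → . ) C], [F → . e]
No further items can be added.

I₀ = { [F → . ) C], [F → . e], [F → . g], [F' → . F] }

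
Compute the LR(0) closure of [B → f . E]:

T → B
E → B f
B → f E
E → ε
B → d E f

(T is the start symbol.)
To compute CLOSURE, for each item [A → α.Bβ] where B is a non-terminal, add [B → .γ] for all productions B → γ; repeat for the newly added items until nothing changes.

Start with: [B → f . E]
  [B → f . E] has the dot before E: add [E → . B f], [E → .]
  [E → . B f] has the dot before B: add [B → . f E], [B → . d E f]
No further items can be added.

CLOSURE = { [B → . d E f], [B → . f E], [B → f . E], [E → . B f], [E → .] }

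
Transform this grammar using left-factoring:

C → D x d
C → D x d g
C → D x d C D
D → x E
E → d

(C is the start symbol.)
C → D x d C'
C' → ε
C' → g
C' → C D
D → x E
E → d

Left-factoring transforms A → αβ₁ | αβ₂ into A → αA' and A' → β₁ | β₂
(α is the longest common prefix among the alternatives). Repeat until
no nonterminal has two alternatives with a common prefix.

Round 1: C has alternatives sharing prefix 'D x d'. Introduce C': C → D x d C'
  Add: C' → ε
  Add: C' → g
  Add: C' → C D

No remaining common prefixes — done.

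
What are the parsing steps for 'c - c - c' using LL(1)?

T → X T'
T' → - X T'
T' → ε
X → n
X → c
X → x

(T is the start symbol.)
LL(1) parsing maintains a stack (initially the start symbol over $) and the input. At each step: if the stack top is a terminal, match it against the current input token; if it is a non-terminal N, replace it with the RHS of M[N, lookahead] (the unique production whose predict set contains the lookahead).

Stack is shown with the top on the left.

Stack     Input        Action
-----------------------------
T $       c - c - c $  output T → X T'
X T' $    c - c - c $  output X → c
c T' $    c - c - c $  match 'c'
T' $      - c - c $    output T' → - X T'
- X T' $  - c - c $    match '-'
X T' $    c - c $      output X → c
c T' $    c - c $      match 'c'
T' $      - c $        output T' → - X T'
- X T' $  - c $        match '-'
X T' $    c $          output X → c
c T' $    c $          match 'c'
T' $      $            output T' → ε
$         $            accept

The string is accepted.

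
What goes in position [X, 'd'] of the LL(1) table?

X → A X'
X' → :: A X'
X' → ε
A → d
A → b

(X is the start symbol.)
X → A X'

To find M[X, 'd'], we find productions for X where 'd' is in the predict set (PREDICT(N → α) = (FIRST(α) \ {ε}) ∪ (FOLLOW(N) if α ⇒* ε)).

Relevant sets:
  FIRST(A) = { 'b', 'd' }

X → A X': PREDICT = { 'b', 'd' }
  'd' is in predict set, so this production goes in M[X, 'd']

M[X, 'd'] = X → A X'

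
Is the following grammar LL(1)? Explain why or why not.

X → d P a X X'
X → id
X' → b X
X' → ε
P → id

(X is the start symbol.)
A grammar is LL(1) if for each non-terminal N with multiple productions, the predict sets of those productions are pairwise disjoint, where PREDICT(N → α) = (FIRST(α) \ {ε}) ∪ (FOLLOW(N) if α ⇒* ε).

Relevant sets:
  FOLLOW(X') = { $, 'b' }

For X:
  PREDICT(X → d P a X X') = { 'd' }
  PREDICT(X → id) = { 'id' }
For X':
  PREDICT(X' → b X) = { 'b' }
  PREDICT(X' → ε) = { $, 'b' }
P has a single production, so nothing to check there.

Conflict found: Predict set conflict for X': { 'b' }
The grammar is NOT LL(1).

Answer: No. Predict set conflict for X': { 'b' }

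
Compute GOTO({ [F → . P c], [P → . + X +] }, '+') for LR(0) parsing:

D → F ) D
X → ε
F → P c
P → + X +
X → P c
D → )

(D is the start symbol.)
GOTO(I, '+') = CLOSURE({ [A → αX.β] : [A → α.Xβ] ∈ I, X = '+' })

Items with dot before '+', with the dot advanced:
  [P → . + X +] → [P → + . X +]
Closure of the advanced items:
  [P → + . X +] has the dot before X: add [X → .], [X → . P c]
  [X → . P c] has the dot before P: add [P → . + X +]

GOTO = { [P → + . X +], [P → . + X +], [X → . P c], [X → .] }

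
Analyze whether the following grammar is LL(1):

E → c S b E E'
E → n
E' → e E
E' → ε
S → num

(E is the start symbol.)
A grammar is LL(1) if for each non-terminal N with multiple productions, the predict sets of those productions are pairwise disjoint, where PREDICT(N → α) = (FIRST(α) \ {ε}) ∪ (FOLLOW(N) if α ⇒* ε).

Relevant sets:
  FOLLOW(E') = { $, 'e' }

For E:
  PREDICT(E → c S b E E') = { 'c' }
  PREDICT(E → n) = { 'n' }
For E':
  PREDICT(E' → e E) = { 'e' }
  PREDICT(E' → ε) = { $, 'e' }
S has a single production, so nothing to check there.

Conflict found: Predict set conflict for E': { 'e' }
The grammar is NOT LL(1).

Answer: No. Predict set conflict for E': { 'e' }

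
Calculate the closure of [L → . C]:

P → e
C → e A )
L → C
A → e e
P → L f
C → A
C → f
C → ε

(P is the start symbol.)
{ [A → . e e], [C → . A], [C → . e A )], [C → . f], [C → .], [L → . C] }

To compute CLOSURE, for each item [A → α.Bβ] where B is a non-terminal, add [B → .γ] for all productions B → γ; repeat for the newly added items until nothing changes.

Start with: [L → . C]
  [L → . C] has the dot before C: add [C → . e A )], [C → . A], [C → . f], [C → .]
  [C → . A] has the dot before A: add [A → . e e]
No further items can be added.

CLOSURE = { [A → . e e], [C → . A], [C → . e A )], [C → . f], [C → .], [L → . C] }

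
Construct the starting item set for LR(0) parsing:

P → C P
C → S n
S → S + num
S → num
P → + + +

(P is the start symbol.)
{ [C → . S n], [P → . + + +], [P → . C P], [P' → . P], [S → . S + num], [S → . num] }

First, augment the grammar with P' → P
I₀ = CLOSURE({ [P' → . P] }):
  [P' → . P] has the dot before P: add [P → . C P], [P → . + + +]
  [P → . C P] has the dot before C: add [C → . S n]
  [C → . S n] has the dot before S: add [S → . S + num], [S → . num]
No further items can be added.

I₀ = { [C → . S n], [P → . + + +], [P → . C P], [P' → . P], [S → . S + num], [S → . num] }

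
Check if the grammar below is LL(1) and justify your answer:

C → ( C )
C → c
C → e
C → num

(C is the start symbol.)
For C:
  PREDICT(C → '(' C ')') = { '(' }
  PREDICT(C → c) = { 'c' }
  PREDICT(C → e) = { 'e' }
  PREDICT(C → num) = { 'num' }

All predict sets are disjoint. The grammar IS LL(1).

Answer: Yes, the grammar is LL(1).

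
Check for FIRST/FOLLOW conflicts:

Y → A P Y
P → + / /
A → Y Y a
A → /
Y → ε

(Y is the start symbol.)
A FIRST/FOLLOW conflict occurs when a non-terminal N has a nullable alternative N → β (β ⇒* ε) and another alternative N → α with FIRST(α) ∩ FOLLOW(N) ≠ ∅: on such a lookahead the parser cannot decide between expanding α and letting N vanish via β.

Nullable non-terminals: Y.
FIRST sets used below: FIRST(A) = { '/', 'a' }

Y: nullable alternative(s) Y → ε; FOLLOW(Y) = { $, '/', 'a' }
  Y → A P Y: FIRST \ {ε} = { '/', 'a' } — overlaps FOLLOW(Y) on { '/', 'a' }: CONFLICT
  Y → ε: FIRST \ {ε} = { } — this is the only nullable alternative, skip

A, P have no nullable alternative, so no FIRST/FOLLOW check is needed there.

So the grammar has 1 FIRST/FOLLOW conflict (marked CONFLICT above).

Answer: Yes. Y → A P Y with FOLLOW(Y) on { '/', 'a' }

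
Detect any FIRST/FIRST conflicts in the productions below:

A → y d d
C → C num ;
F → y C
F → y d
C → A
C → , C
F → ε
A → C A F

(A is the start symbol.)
A FIRST/FIRST conflict occurs when two productions N → α and N → β for the same non-terminal have FIRST(α) ∩ FIRST(β) ≠ ∅ (with ε ∈ FIRST of a nullable right-hand side, so two nullable alternatives also conflict).

FIRST sets of the non-terminals at (or reachable through a nullable prefix from) the front of some alternative:
  FIRST(C) = { ',', 'y' }
  FIRST(A) = { ',', 'y' }

Productions for A:
  A → y d d: FIRST = { 'y' }
  A → C A F: FIRST = { ',', 'y' }
Productions for C:
  C → C num ;: FIRST = { ',', 'y' }
  C → A: FIRST = { ',', 'y' }
  C → , C: FIRST = { ',' }
Productions for F:
  F → y C: FIRST = { 'y' }
  F → y d: FIRST = { 'y' }
  F → ε: FIRST = { ε }

Conflict for A: A → y d d and A → C A F
  Overlap: { 'y' }
Conflict for C: C → C num ; and C → A
  Overlap: { ',', 'y' }
Conflict for C: C → C num ; and C → , C
  Overlap: { ',' }
Conflict for C: C → A and C → , C
  Overlap: { ',' }
Conflict for F: F → y C and F → y d
  Overlap: { 'y' }

Answer: Yes. A → y d d / A → C A F on { 'y' }; C → C num ';' / C → A on { ',', 'y' }; C → C num ';' / C → ',' C on { ',' }; C → A / C → ',' C on { ',' }; F → y C / F → y d on { 'y' }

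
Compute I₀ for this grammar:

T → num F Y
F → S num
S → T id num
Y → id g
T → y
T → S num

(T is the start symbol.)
{ [S → . T id num], [T → . S num], [T → . num F Y], [T → . y], [T' → . T] }

First, augment the grammar with T' → T
I₀ = CLOSURE({ [T' → . T] }):
  [T' → . T] has the dot before T: add [T → . num F Y], [T → . y], [T → . S num]
  [T → . S num] has the dot before S: add [S → . T id num]
No further items can be added.

I₀ = { [S → . T id num], [T → . S num], [T → . num F Y], [T → . y], [T' → . T] }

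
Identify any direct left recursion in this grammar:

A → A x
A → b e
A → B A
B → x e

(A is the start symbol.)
A → A x: LEFT RECURSIVE (starts with A)
A → b e: starts with b
A → B A: starts with B
B → x e: starts with x

The grammar has direct left recursion on: A.

Answer: Yes, A is left-recursive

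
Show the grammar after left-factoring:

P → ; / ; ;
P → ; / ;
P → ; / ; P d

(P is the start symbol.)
P → ; / ; P'
P' → ;
P' → ε
P' → P d

Left-factoring transforms A → αβ₁ | αβ₂ into A → αA' and A' → β₁ | β₂
(α is the longest common prefix among the alternatives). Repeat until
no nonterminal has two alternatives with a common prefix.

Round 1: P has alternatives sharing prefix '; / ;'. Introduce P': P → ; / ; P'
  Add: P' → ;
  Add: P' → ε
  Add: P' → P d

No remaining common prefixes — done.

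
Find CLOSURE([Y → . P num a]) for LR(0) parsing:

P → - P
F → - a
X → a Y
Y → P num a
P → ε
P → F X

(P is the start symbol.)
To compute CLOSURE, for each item [A → α.Bβ] where B is a non-terminal, add [B → .γ] for all productions B → γ; repeat for the newly added items until nothing changes.

Start with: [Y → . P num a]
  [Y → . P num a] has the dot before P: add [P → . - P], [P → .], [P → . F X]
  [P → . F X] has the dot before F: add [F → . - a]
No further items can be added.

CLOSURE = { [F → . - a], [P → . - P], [P → . F X], [P → .], [Y → . P num a] }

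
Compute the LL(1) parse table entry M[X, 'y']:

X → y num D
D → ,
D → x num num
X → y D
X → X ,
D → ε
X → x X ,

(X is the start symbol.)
To find M[X, 'y'], we find productions for X where 'y' is in the predict set (PREDICT(N → α) = (FIRST(α) \ {ε}) ∪ (FOLLOW(N) if α ⇒* ε)).

Relevant sets:
  FIRST(X) = { 'x', 'y' }

X → y num D: PREDICT = { 'y' }
  'y' is in predict set, so this production goes in M[X, 'y']
X → y D: PREDICT = { 'y' }
  'y' is in predict set, so this production goes in M[X, 'y']
X → X ,: PREDICT = { 'x', 'y' }
  'y' is in predict set, so this production goes in M[X, 'y']
X → x X ,: PREDICT = { 'x' }

M[X, 'y'] = X → y num D, X → y D, X → X ,  (a multiply-defined cell — the grammar is not LL(1))

Answer: X → y num D, X → y D, X → X ,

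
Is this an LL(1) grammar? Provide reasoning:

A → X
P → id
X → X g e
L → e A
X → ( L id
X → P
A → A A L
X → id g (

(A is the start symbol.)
A grammar is LL(1) if for each non-terminal N with multiple productions, the predict sets of those productions are pairwise disjoint, where PREDICT(N → α) = (FIRST(α) \ {ε}) ∪ (FOLLOW(N) if α ⇒* ε).

Relevant sets:
  FIRST(X) = { '(', 'id' }
  FIRST(A) = { '(', 'id' }
  FIRST(P) = { 'id' }

For A:
  PREDICT(A → X) = { '(', 'id' }
  PREDICT(A → A A L) = { '(', 'id' }
For X:
  PREDICT(X → X g e) = { '(', 'id' }
  PREDICT(X → '(' L id) = { '(' }
  PREDICT(X → P) = { 'id' }
  PREDICT(X → id g '(') = { 'id' }
P, L have a single production, so nothing to check there.

Conflict found: Predict set conflict for A: { '(', 'id' }
The grammar is NOT LL(1).

Answer: No. Predict set conflict for A: { '(', 'id' }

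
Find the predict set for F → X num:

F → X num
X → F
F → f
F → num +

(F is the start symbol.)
PREDICT(F → X num) = (FIRST(RHS) \ {ε}) ∪ (FOLLOW(F) if ε ∈ FIRST(RHS), i.e. RHS ⇒* ε)
FIRST(X) = { 'f', 'num' }
FIRST(X num) = { 'f', 'num' }
ε ∉ FIRST(X num), so FOLLOW(F) is not added.
PREDICT(F → X num) = { 'f', 'num' }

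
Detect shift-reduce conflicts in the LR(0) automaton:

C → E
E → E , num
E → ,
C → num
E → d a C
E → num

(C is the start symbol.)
Augment with C' → C and build the canonical LR(0) collection (I0 = CLOSURE({[C' → . C]}), then GOTO on every symbol after a dot until no new states appear). It has 10 states:
  I0: { [C → . E], [C → . num], [C' → . C], [E → . ,], [E → . E , num], [E → . d a C], [E → . num] }  — shift
  I1: { [E → , .] }  — reduce
  I2: { [C' → C .] }  — accept
  I3: { [C → E .], [E → E . , num] }  — shift, reduce
  I4: { [E → d . a C] }  — shift
  I5: { [C → num .], [E → num .] }  — 2 reduces
  I6: { [C → . E], [C → . num], [E → . ,], [E → . E , num], [E → . d a C], [E → . num], [E → d a . C] }  — shift
  I7: { [E → d a C .] }  — reduce
  I8: { [E → E , . num] }  — shift
  I9: { [E → E , num .] }  — reduce

I3 contains reduce item [C → E .] and shift item [E → E . , num] — shift-reduce conflict.

Answer: Yes — I3: [C → E .] vs [E → E . , num]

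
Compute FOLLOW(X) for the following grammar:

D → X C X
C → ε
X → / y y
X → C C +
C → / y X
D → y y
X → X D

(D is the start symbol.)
In D → X C X: X is followed by C X, add FIRST(C X) \ {ε} = { '+', '/' }
In D → X C X: X is at the end, add FOLLOW(D)
In C → / y X: X is at the end, add FOLLOW(C)
In X → X D: X is followed by D, add FIRST(D) \ {ε} = { '+', '/', 'y' }

The FOLLOW sets referred to above (computed the same way, to a fixed point):
  FOLLOW(D) = { $, '+', '/', 'y' }
  FOLLOW(C) = { '+', '/' }

Taking the union: FOLLOW(X) = { $, '+', '/', 'y' }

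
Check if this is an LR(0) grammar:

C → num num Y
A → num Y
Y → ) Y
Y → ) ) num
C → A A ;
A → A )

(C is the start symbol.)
Yes, the grammar is LR(0)

Augment with C' → C and build the canonical LR(0) collection (I0 = CLOSURE({[C' → . C]}), then GOTO on every symbol after a dot until no new states appear). It has 15 states:
  I0: { [A → . A )], [A → . num Y], [C → . A A ;], [C → . num num Y], [C' → . C] }  — shift
  I1: { [A → . A )], [A → . num Y], [A → A . )], [C → A . A ;] }  — shift
  I2: { [C' → C .] }  — accept
  I3: { [A → num . Y], [C → num . num Y], [Y → . ) ) num], [Y → . ) Y] }  — shift
  I4: { [Y → ) . ) num], [Y → ) . Y], [Y → . ) ) num], [Y → . ) Y] }  — shift
  I5: { [A → num Y .] }  — reduce
  I6: { [C → num num . Y], [Y → . ) ) num], [Y → . ) Y] }  — shift
  I7: { [C → num num Y .] }  — reduce
  I8: { [Y → ) ) . num], [Y → ) . ) num], [Y → ) . Y], [Y → . ) ) num], [Y → . ) Y] }  — shift
  I9: { [Y → ) Y .] }  — reduce
  I10: { [Y → ) ) num .] }  — reduce
  I11: { [A → A ) .] }  — reduce
  I12: { [A → A . )], [C → A A . ;] }  — shift
  I13: { [A → num . Y], [Y → . ) ) num], [Y → . ) Y] }  — shift
  I14: { [C → A A ; .] }  — reduce

Every state is either a pure shift/goto state or contains exactly one complete item and nothing to shift — no conflicts. The grammar is LR(0).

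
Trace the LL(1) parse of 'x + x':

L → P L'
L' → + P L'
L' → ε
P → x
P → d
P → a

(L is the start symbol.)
LL(1) parsing maintains a stack (initially the start symbol over $) and the input. At each step: if the stack top is a terminal, match it against the current input token; if it is a non-terminal N, replace it with the RHS of M[N, lookahead] (the unique production whose predict set contains the lookahead).

Stack is shown with the top on the left.

Stack     Input    Action
-------------------------
L $       x + x $  output L → P L'
P L' $    x + x $  output P → x
x L' $    x + x $  match 'x'
L' $      + x $    output L' → + P L'
+ P L' $  + x $    match '+'
P L' $    x $      output P → x
x L' $    x $      match 'x'
L' $      $        output L' → ε
$         $        accept

The string is accepted.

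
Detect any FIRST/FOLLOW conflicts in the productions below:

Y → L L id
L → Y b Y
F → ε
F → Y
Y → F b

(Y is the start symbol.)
Yes. F → Y with FOLLOW(F) on { 'b' }

A FIRST/FOLLOW conflict occurs when a non-terminal N has a nullable alternative N → β (β ⇒* ε) and another alternative N → α with FIRST(α) ∩ FOLLOW(N) ≠ ∅: on such a lookahead the parser cannot decide between expanding α and letting N vanish via β.

Nullable non-terminals: F.
FIRST sets used below: FIRST(Y) = { 'b' }

F: nullable alternative(s) F → ε; FOLLOW(F) = { 'b' }
  F → ε: FIRST \ {ε} = { } — this is the only nullable alternative, skip
  F → Y: FIRST \ {ε} = { 'b' } — overlaps FOLLOW(F) on { 'b' }: CONFLICT

L, Y have no nullable alternative, so no FIRST/FOLLOW check is needed there.

So the grammar has 1 FIRST/FOLLOW conflict (marked CONFLICT above).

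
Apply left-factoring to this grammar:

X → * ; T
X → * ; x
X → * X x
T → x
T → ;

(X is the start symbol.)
X → * X'
X' → ; X''
X'' → T
X'' → x
X' → X x
T → x
T → ;

Left-factoring transforms A → αβ₁ | αβ₂ into A → αA' and A' → β₁ | β₂
(α is the longest common prefix among the alternatives). Repeat until
no nonterminal has two alternatives with a common prefix.

Round 1: X has alternatives sharing prefix '*'. Introduce X': X → * X'
  Add: X' → ; T
  Add: X' → ; x
  Add: X' → X x

Round 2: X' has alternatives sharing prefix ';'. Introduce X'': X' → ; X''
  Add: X'' → T
  Add: X'' → x

No remaining common prefixes — done.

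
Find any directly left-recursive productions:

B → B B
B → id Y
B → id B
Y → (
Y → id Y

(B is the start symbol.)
Direct left recursion occurs when N → N α for some non-terminal N (the right-hand side begins with the left-hand side itself).

B → B B: LEFT RECURSIVE (starts with B)
B → id Y: starts with id
B → id B: starts with id
Y → (: starts with '('
Y → id Y: starts with id

The grammar has direct left recursion on: B.

Answer: Yes, B is left-recursive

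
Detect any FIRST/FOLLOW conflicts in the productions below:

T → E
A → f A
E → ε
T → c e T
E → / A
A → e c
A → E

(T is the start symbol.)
No FIRST/FOLLOW conflicts.

A FIRST/FOLLOW conflict occurs when a non-terminal N has a nullable alternative N → β (β ⇒* ε) and another alternative N → α with FIRST(α) ∩ FOLLOW(N) ≠ ∅: on such a lookahead the parser cannot decide between expanding α and letting N vanish via β.

Nullable non-terminals: A, E, T.
FIRST sets used below: FIRST(E) = { '/', ε }

A: nullable alternative(s) A → E; FOLLOW(A) = { $ }
  A → f A: FIRST \ {ε} = { 'f' } — disjoint from FOLLOW(A)
  A → e c: FIRST \ {ε} = { 'e' } — disjoint from FOLLOW(A)
  A → E: FIRST \ {ε} = { '/' } — this is the only nullable alternative, skip

E: nullable alternative(s) E → ε; FOLLOW(E) = { $ }
  E → ε: FIRST \ {ε} = { } — this is the only nullable alternative, skip
  E → / A: FIRST \ {ε} = { '/' } — disjoint from FOLLOW(E)

T: nullable alternative(s) T → E; FOLLOW(T) = { $ }
  T → E: FIRST \ {ε} = { '/' } — this is the only nullable alternative, skip
  T → c e T: FIRST \ {ε} = { 'c' } — disjoint from FOLLOW(T)

No FIRST/FOLLOW conflicts found.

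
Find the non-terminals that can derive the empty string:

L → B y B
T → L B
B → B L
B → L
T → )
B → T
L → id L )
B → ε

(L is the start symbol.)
ε-productions: B → ε
So B is immediately nullable.
No further non-terminal can be added: every production for the remaining non-terminals contains a terminal or a non-nullable non-terminal.
Nullable = { 'B' }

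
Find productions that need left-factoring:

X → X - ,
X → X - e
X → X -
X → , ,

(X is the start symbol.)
Left-factoring is needed when two productions for the same non-terminal
share a common prefix on the right-hand side.

Productions for X:
  X → X - ,
  X → X - e
  X → X -
  X → , ,

Found common prefix 'X -' in productions for X

Answer: Yes, X has productions with common prefix 'X -'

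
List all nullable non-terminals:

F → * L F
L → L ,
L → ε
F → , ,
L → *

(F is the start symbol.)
{ 'L' }

A non-terminal is nullable if it can derive ε (the empty string): either it has an ε-production, or it has a production whose right-hand side consists entirely of nullable non-terminals.

ε-productions: L → ε
So L is immediately nullable.
No further non-terminal can be added: every production for the remaining non-terminals contains a terminal or a non-nullable non-terminal.
Nullable = { 'L' }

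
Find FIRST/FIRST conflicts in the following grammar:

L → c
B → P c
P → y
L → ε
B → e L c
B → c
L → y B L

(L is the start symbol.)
No FIRST/FIRST conflicts.

FIRST sets of the non-terminals at (or reachable through a nullable prefix from) the front of some alternative:
  FIRST(P) = { 'y' }

Productions for L:
  L → c: FIRST = { 'c' }
  L → ε: FIRST = { ε }
  L → y B L: FIRST = { 'y' }
Productions for B:
  B → P c: FIRST = { 'y' }
  B → e L c: FIRST = { 'e' }
  B → c: FIRST = { 'c' }
P has only one production, so no FIRST/FIRST conflict is possible there.

All alternatives of each non-terminal have pairwise disjoint FIRST sets.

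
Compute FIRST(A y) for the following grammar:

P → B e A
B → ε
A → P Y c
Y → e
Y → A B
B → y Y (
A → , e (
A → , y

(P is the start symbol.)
{ ',', 'e', 'y' }

FIRST sets of the non-terminals involved (from the grammar, by fixed-point iteration):
  FIRST(A) = { ',', 'e', 'y' }

To compute FIRST(A y), process the symbols left to right:
Symbol A is a non-terminal. Add FIRST(A) \ {ε} = { ',', 'e', 'y' }
A is not nullable (ε ∉ FIRST(A)), so stop here.
FIRST(A y) = { ',', 'e', 'y' }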